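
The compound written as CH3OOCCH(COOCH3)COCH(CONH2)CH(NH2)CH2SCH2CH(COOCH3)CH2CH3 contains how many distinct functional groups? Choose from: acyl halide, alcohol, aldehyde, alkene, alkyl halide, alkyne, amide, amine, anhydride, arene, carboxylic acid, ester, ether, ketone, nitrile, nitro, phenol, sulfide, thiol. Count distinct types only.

Taking each segment in turn:
  CH3OOC: CH3O–C(=O)–: carbonyl C bonded to C and to –OCH3 → ester (not ketone + ether).
  CH(COOCH3): pendant –COOCH3: carbonyl C bonded to C and –OCH3 → ester.
  CO: –C(=O)– with carbon on both sides → ketone.
  CH(CONH2): pendant –CONH2: carbonyl C bonded to C and N → amide.
  CH(NH2): –NH2 on an sp³ carbon with no adjacent C=O → amine.
  CH2SCH2: C–S–C linkage → sulfide (thioether).
  CH(COOCH3): pendant –COOCH3: carbonyl C bonded to C and –OCH3 → ester.
Distinct types present: amide, amine, ester, ketone, sulfide.

5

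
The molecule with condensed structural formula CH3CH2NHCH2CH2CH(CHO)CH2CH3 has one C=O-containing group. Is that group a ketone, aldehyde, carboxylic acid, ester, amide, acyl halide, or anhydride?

The carbonyl is in the CH(CHO) segment: pendant –CHO: carbonyl C bonded to C and H → aldehyde.

aldehyde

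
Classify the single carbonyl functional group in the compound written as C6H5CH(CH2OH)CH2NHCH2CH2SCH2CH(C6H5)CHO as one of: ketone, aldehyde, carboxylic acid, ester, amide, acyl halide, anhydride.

The carbonyl is in the CHO segment: terminal –CHO: carbonyl C bonded to H and C → aldehyde.

aldehyde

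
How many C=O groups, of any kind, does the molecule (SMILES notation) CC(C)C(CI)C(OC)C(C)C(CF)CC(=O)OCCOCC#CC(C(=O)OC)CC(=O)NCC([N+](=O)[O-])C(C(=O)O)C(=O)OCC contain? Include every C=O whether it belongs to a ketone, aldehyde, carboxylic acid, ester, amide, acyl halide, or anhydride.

5

CH2COOCH2: ester, 1 C=O (running total 1).
CH(COOCH3): ester, 1 C=O (running total 2).
CH2CONHCH2: amide, 1 C=O (running total 3).
CH(COOH): carboxylic acid, 1 C=O (running total 4).
COOCH2CH3: ester, 1 C=O (running total 5).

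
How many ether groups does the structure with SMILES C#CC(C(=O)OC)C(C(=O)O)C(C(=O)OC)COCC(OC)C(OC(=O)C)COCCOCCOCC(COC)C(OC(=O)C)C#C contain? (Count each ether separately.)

6

Taking each segment in turn:
  HC≡C: C≡C triple bond → alkyne.
  CH(COOCH3): pendant –COOCH3: carbonyl C bonded to C and –OCH3 → ester.
  CH(COOH): pendant –COOH: carbonyl C bonded to C and –OH → carboxylic acid.
  CH(COOCH3): pendant –COOCH3: carbonyl C bonded to C and –OCH3 → ester.
  CH2OCH2: C–O–C with sp³ carbons on both sides and no adjacent C=O → ether.
  CH(OCH3): pendant –OCH3: C–O–C with sp³ C, no adjacent C=O → ether.
  CH(OCOCH3): pendant –OC(=O)CH3: an acyloxy group → ester.
  CH2OCH2: C–O–C with sp³ carbons on both sides and no adjacent C=O → ether.
  CH2OCH2: C–O–C with sp³ carbons on both sides and no adjacent C=O → ether.
  CH2OCH2: C–O–C with sp³ carbons on both sides and no adjacent C=O → ether.
  CH(CH2OCH3): pendant –CH2OCH3: C–O–C linkage → ether.
  CH(OCOCH3): pendant –OC(=O)CH3: an acyloxy group → ester.
  C≡CH: C≡C triple bond → alkyne.
Ether appears at: CH2OCH2, CH(OCH3), CH2OCH2, CH2OCH2, CH2OCH2, CH(CH2OCH3) → 6.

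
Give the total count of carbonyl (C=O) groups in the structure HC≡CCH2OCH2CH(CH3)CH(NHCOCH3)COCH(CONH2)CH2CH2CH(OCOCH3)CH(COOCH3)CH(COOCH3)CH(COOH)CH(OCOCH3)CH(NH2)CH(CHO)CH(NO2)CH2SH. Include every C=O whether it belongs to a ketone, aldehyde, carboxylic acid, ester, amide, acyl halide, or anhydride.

CH(NHCOCH3): amide, 1 C=O (running total 1).
CO: ketone, 1 C=O (running total 2).
CH(CONH2): amide, 1 C=O (running total 3).
CH(OCOCH3): ester, 1 C=O (running total 4).
CH(COOCH3): ester, 1 C=O (running total 5).
CH(COOCH3): ester, 1 C=O (running total 6).
CH(COOH): carboxylic acid, 1 C=O (running total 7).
CH(OCOCH3): ester, 1 C=O (running total 8).
CH(CHO): aldehyde, 1 C=O (running total 9).

9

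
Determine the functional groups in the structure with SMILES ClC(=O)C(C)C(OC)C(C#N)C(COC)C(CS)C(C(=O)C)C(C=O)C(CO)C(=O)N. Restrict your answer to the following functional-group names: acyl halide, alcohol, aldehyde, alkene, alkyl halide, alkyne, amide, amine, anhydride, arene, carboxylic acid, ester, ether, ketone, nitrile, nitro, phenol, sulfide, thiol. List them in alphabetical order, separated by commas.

Working along the chain:
  ClCO: –C(=O)Cl: carbonyl C bonded to C and to a halogen → acyl halide (not alkyl halide).
  CH(OCH3): pendant –OCH3: C–O–C with sp³ C, no adjacent C=O → ether.
  CH(CN): pendant –C≡N: nitrile.
  CH(CH2OCH3): pendant –CH2OCH3: C–O–C linkage → ether.
  CH(CH2SH): pendant –CH2SH → thiol.
  CH(COCH3): pendant –COCH3: carbonyl C bonded to two carbons → ketone.
  CH(CHO): pendant –CHO: carbonyl C bonded to C and H → aldehyde.
  CH(CH2OH): pendant –CH2OH on an sp³ backbone C → alcohol.
  CONH2: –C(=O)NH2: carbonyl C bonded to C and to N → amide (the N is not a separate amine).

acyl halide, alcohol, aldehyde, amide, ether, ketone, nitrile, thiol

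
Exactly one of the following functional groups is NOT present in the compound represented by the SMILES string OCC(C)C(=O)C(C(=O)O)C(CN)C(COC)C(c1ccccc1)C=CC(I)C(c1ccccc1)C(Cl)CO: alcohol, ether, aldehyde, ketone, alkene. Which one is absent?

aldehyde

ether: present (CH(CH2OCH3) — pendant –CH2OCH3: C–O–C linkage → ether).
alcohol: present (HOCH2 — HO– on an sp³ carbon → alcohol).
alkene: present (CH=CH — C=C double bond → alkene).
ketone: present (CO — –C(=O)– with carbon on both sides → ketone).
aldehyde: absent. In CO, the carbonyl carbon is bonded to two carbons, so it is a ketone, not an aldehyde. In CH(COOH), the carbonyl carbon bears –OH, not –H, so it is a carboxylic acid.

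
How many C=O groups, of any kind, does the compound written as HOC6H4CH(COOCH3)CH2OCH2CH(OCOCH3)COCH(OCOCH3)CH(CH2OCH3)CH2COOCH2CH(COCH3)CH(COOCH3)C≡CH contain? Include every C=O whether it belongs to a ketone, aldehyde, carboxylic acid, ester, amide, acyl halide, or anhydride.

CH(COOCH3): ester, 1 C=O (running total 1).
CH(OCOCH3): ester, 1 C=O (running total 2).
CO: ketone, 1 C=O (running total 3).
CH(OCOCH3): ester, 1 C=O (running total 4).
CH2COOCH2: ester, 1 C=O (running total 5).
CH(COCH3): ketone, 1 C=O (running total 6).
CH(COOCH3): ester, 1 C=O (running total 7).

7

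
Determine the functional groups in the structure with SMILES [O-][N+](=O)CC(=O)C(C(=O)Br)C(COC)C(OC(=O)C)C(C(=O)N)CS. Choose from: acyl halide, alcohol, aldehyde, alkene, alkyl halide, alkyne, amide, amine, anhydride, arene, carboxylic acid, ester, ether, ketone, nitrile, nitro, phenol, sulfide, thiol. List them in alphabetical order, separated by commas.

Reading the structure from left to right:
  O2NCH2: –NO2 on carbon → nitro group.
  CO: –C(=O)– with carbon on both sides → ketone.
  CH(COBr): pendant –C(=O)X: carbonyl C bonded to C and halogen → acyl halide.
  CH(CH2OCH3): pendant –CH2OCH3: C–O–C linkage → ether.
  CH(OCOCH3): pendant –OC(=O)CH3: an acyloxy group → ester.
  CH(CONH2): pendant –CONH2: carbonyl C bonded to C and N → amide.
  CH2SH: –SH on an sp³ carbon → thiol.

acyl halide, amide, ester, ether, ketone, nitro, thiol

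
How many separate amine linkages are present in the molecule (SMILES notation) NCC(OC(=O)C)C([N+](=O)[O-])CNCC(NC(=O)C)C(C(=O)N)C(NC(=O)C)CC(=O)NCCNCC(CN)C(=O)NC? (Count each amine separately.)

Reading the structure from left to right:
  H2NCH2: –NH2 on an sp³ carbon with no adjacent C=O → amine.
  CH(OCOCH3): pendant –OC(=O)CH3: an acyloxy group → ester.
  CH(NO2): –NO2 on an sp³ carbon → nitro (the N=O is not a carbonyl).
  CH2NHCH2: C–N–C with sp³ carbons and no adjacent C=O → amine (secondary).
  CH(NHCOCH3): pendant –NHC(=O)CH3: N bonded to a carbonyl → amide (not amine).
  CH(CONH2): pendant –CONH2: carbonyl C bonded to C and N → amide.
  CH(NHCOCH3): pendant –NHC(=O)CH3: N bonded to a carbonyl → amide (not amine).
  CH2CONHCH2: –C(=O)–N– linkage → amide (the N is not an amine).
  CH2NHCH2: C–N–C with sp³ carbons and no adjacent C=O → amine (secondary).
  CH(CH2NH2): pendant –CH2NH2: N on sp³ C, no adjacent C=O → amine.
  CONHCH3: –C(=O)NHCH3: carbonyl C bonded to C and to N → amide (the N is not an amine).
Amine appears at: H2NCH2, CH2NHCH2, CH2NHCH2, CH(CH2NH2) → 4.

4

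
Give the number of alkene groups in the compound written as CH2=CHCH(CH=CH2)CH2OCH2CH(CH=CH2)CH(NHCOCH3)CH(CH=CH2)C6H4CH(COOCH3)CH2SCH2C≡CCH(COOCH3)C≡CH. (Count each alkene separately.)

4

C=C double bond → alkene.
pendant –CH=CH2: C=C double bond → alkene.
C–O–C with sp³ carbons on both sides and no adjacent C=O → ether.
pendant –CH=CH2: C=C double bond → alkene.
pendant –NHC(=O)CH3: N bonded to a carbonyl → amide (not amine).
pendant –CH=CH2: C=C double bond → alkene.
para-disubstituted benzene ring → arene.
pendant –COOCH3: carbonyl C bonded to C and –OCH3 → ester.
C–S–C linkage → sulfide (thioether).
C≡C triple bond → alkyne.
pendant –COOCH3: carbonyl C bonded to C and –OCH3 → ester.
C≡C triple bond → alkyne.
Alkene appears at: CH2=CH, CH(CH=CH2), CH(CH=CH2), CH(CH=CH2) → 4.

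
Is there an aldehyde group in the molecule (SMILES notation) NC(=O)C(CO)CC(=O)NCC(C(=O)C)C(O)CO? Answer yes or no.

–C(=O)NH2: carbonyl C bonded to C and to N → amide (the N is not a separate amine).
pendant –CH2OH on an sp³ backbone C → alcohol.
–C(=O)–N– linkage → amide (the N is not an amine).
pendant –COCH3: carbonyl C bonded to two carbons → ketone.
–OH on an sp³ carbon → alcohol (secondary).
–OH on an sp³ carbon → alcohol.
In CH(COCH3), the carbonyl carbon is bonded to two carbons, so it is a ketone, not an aldehyde.
The groups actually present are: alcohol, amide, ketone.

no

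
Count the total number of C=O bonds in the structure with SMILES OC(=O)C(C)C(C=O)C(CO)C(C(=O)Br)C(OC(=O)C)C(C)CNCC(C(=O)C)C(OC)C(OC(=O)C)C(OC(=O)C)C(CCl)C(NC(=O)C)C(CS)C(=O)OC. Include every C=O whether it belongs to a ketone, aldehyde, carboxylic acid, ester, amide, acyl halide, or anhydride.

HOOC: carboxylic acid, 1 C=O (running total 1).
CH(CHO): aldehyde, 1 C=O (running total 2).
CH(COBr): acyl halide, 1 C=O (running total 3).
CH(OCOCH3): ester, 1 C=O (running total 4).
CH(COCH3): ketone, 1 C=O (running total 5).
CH(OCOCH3): ester, 1 C=O (running total 6).
CH(OCOCH3): ester, 1 C=O (running total 7).
CH(NHCOCH3): amide, 1 C=O (running total 8).
COOCH3: ester, 1 C=O (running total 9).

9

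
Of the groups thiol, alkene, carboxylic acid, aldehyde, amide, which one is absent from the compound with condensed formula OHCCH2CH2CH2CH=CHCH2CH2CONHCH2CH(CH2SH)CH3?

aldehyde: present (OHC — terminal –CHO: carbonyl C bonded to H and C → aldehyde).
alkene: present (CH=CH — C=C double bond → alkene).
amide: present (CH2CONHCH2 — –C(=O)–N– linkage → amide (the N is not an amine)).
thiol: present (CH(CH2SH) — pendant –CH2SH → thiol).
carboxylic acid: absent. In CH2CONHCH2, the carbonyl is bonded to nitrogen, not to –OH; that is an amide.

carboxylic acid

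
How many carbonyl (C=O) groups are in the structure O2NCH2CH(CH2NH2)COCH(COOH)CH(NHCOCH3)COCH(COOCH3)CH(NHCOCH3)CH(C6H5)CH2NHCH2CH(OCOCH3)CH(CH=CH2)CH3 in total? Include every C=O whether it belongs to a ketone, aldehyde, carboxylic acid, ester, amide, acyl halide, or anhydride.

CO: ketone, 1 C=O (running total 1).
CH(COOH): carboxylic acid, 1 C=O (running total 2).
CH(NHCOCH3): amide, 1 C=O (running total 3).
CO: ketone, 1 C=O (running total 4).
CH(COOCH3): ester, 1 C=O (running total 5).
CH(NHCOCH3): amide, 1 C=O (running total 6).
CH(OCOCH3): ester, 1 C=O (running total 7).

7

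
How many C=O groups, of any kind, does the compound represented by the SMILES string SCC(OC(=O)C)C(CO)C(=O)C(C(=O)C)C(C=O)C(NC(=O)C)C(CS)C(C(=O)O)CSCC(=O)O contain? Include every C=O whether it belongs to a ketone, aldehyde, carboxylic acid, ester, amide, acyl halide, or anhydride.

CH(OCOCH3): ester, 1 C=O (running total 1).
CO: ketone, 1 C=O (running total 2).
CH(COCH3): ketone, 1 C=O (running total 3).
CH(CHO): aldehyde, 1 C=O (running total 4).
CH(NHCOCH3): amide, 1 C=O (running total 5).
CH(COOH): carboxylic acid, 1 C=O (running total 6).
COOH: carboxylic acid, 1 C=O (running total 7).

7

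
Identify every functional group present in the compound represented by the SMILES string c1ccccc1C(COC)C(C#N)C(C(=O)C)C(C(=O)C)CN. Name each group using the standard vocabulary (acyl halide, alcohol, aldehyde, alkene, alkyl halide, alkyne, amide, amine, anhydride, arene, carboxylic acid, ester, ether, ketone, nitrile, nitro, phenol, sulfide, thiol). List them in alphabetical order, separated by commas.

Working along the chain:
  C6H5: C6H5– phenyl ring → arene.
  CH(CH2OCH3): pendant –CH2OCH3: C–O–C linkage → ether.
  CH(CN): pendant –C≡N: nitrile.
  CH(COCH3): pendant –COCH3: carbonyl C bonded to two carbons → ketone.
  CH(COCH3): pendant –COCH3: carbonyl C bonded to two carbons → ketone.
  CH2NH2: –NH2 on an sp³ carbon with no adjacent C=O → amine.

amine, arene, ether, ketone, nitrile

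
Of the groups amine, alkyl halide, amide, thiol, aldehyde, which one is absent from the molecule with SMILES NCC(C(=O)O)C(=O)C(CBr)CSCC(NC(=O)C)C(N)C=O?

thiol

alkyl halide: present (CH(CH2Br) — pendant –CH2X: halogen on sp³ carbon → alkyl halide).
amide: present (CH(NHCOCH3) — pendant –NHC(=O)CH3: N bonded to a carbonyl → amide (not amine)).
aldehyde: present (CHO — terminal –CHO: carbonyl C bonded to H and C → aldehyde).
amine: present (H2NCH2 — –NH2 on an sp³ carbon with no adjacent C=O → amine).
thiol: no segment matches this pattern.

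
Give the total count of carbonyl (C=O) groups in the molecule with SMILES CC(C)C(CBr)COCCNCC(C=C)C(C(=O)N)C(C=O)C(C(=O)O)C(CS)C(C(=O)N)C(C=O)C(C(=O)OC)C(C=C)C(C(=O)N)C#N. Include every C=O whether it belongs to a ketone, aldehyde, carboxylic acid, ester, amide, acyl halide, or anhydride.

CH(CONH2): amide, 1 C=O (running total 1).
CH(CHO): aldehyde, 1 C=O (running total 2).
CH(COOH): carboxylic acid, 1 C=O (running total 3).
CH(CONH2): amide, 1 C=O (running total 4).
CH(CHO): aldehyde, 1 C=O (running total 5).
CH(COOCH3): ester, 1 C=O (running total 6).
CH(CONH2): amide, 1 C=O (running total 7).

7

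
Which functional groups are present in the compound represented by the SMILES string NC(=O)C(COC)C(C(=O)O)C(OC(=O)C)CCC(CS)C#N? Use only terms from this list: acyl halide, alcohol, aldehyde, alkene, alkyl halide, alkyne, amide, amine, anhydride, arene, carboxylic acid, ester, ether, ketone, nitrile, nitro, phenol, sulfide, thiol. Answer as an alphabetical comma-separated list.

Taking each segment in turn:
  H2NCO: –C(=O)NH2: carbonyl C bonded to C and to N → amide (the N is not a separate amine).
  CH(CH2OCH3): pendant –CH2OCH3: C–O–C linkage → ether.
  CH(COOH): pendant –COOH: carbonyl C bonded to C and –OH → carboxylic acid.
  CH(OCOCH3): pendant –OC(=O)CH3: an acyloxy group → ester.
  CH(CH2SH): pendant –CH2SH → thiol.
  CN: –C≡N: carbon triple-bonded to nitrogen → nitrile.

amide, carboxylic acid, ester, ether, nitrile, thiol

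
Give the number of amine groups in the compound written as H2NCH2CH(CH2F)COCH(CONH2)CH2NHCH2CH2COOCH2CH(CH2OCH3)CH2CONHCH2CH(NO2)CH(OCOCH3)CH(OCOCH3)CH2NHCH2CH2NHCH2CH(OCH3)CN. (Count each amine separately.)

4

Reading the structure from left to right:
  H2NCH2: –NH2 on an sp³ carbon with no adjacent C=O → amine.
  CH(CH2F): pendant –CH2X: halogen on sp³ carbon → alkyl halide.
  CO: –C(=O)– with carbon on both sides → ketone.
  CH(CONH2): pendant –CONH2: carbonyl C bonded to C and N → amide.
  CH2NHCH2: C–N–C with sp³ carbons and no adjacent C=O → amine (secondary).
  CH2COOCH2: –C(=O)–O–C with C on the carbonyl side → ester.
  CH(CH2OCH3): pendant –CH2OCH3: C–O–C linkage → ether.
  CH2CONHCH2: –C(=O)–N– linkage → amide (the N is not an amine).
  CH(NO2): –NO2 on an sp³ carbon → nitro (the N=O is not a carbonyl).
  CH(OCOCH3): pendant –OC(=O)CH3: an acyloxy group → ester.
  CH(OCOCH3): pendant –OC(=O)CH3: an acyloxy group → ester.
  CH2NHCH2: C–N–C with sp³ carbons and no adjacent C=O → amine (secondary).
  CH2NHCH2: C–N–C with sp³ carbons and no adjacent C=O → amine (secondary).
  CH(OCH3): pendant –OCH3: C–O–C with sp³ C, no adjacent C=O → ether.
  CN: –C≡N: carbon triple-bonded to nitrogen → nitrile.
Amine appears at: H2NCH2, CH2NHCH2, CH2NHCH2, CH2NHCH2 → 4.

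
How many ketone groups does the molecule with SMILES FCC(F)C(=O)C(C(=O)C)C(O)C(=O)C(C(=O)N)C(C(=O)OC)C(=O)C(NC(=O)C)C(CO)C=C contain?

4

halogen on an sp³ carbon → alkyl halide.
halogen on an sp³ carbon → alkyl halide.
–C(=O)– with carbon on both sides → ketone.
pendant –COCH3: carbonyl C bonded to two carbons → ketone.
–OH on an sp³ carbon → alcohol (secondary).
–C(=O)– with carbon on both sides → ketone.
pendant –CONH2: carbonyl C bonded to C and N → amide.
pendant –COOCH3: carbonyl C bonded to C and –OCH3 → ester.
–C(=O)– with carbon on both sides → ketone.
pendant –NHC(=O)CH3: N bonded to a carbonyl → amide (not amine).
pendant –CH2OH on an sp³ backbone C → alcohol.
C=C double bond → alkene.
Ketone appears at: CO, CH(COCH3), CO, CO → 4.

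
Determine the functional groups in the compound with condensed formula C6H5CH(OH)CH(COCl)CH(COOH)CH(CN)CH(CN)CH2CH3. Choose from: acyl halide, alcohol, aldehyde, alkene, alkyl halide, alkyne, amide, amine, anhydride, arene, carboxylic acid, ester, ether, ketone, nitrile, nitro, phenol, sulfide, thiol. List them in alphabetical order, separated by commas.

acyl halide, alcohol, arene, carboxylic acid, nitrile

Taking each segment in turn:
  C6H5: C6H5– phenyl ring → arene.
  CH(OH): –OH on an sp³ carbon → alcohol (secondary).
  CH(COCl): pendant –C(=O)X: carbonyl C bonded to C and halogen → acyl halide.
  CH(COOH): pendant –COOH: carbonyl C bonded to C and –OH → carboxylic acid.
  CH(CN): pendant –C≡N: nitrile.
  CH(CN): pendant –C≡N: nitrile.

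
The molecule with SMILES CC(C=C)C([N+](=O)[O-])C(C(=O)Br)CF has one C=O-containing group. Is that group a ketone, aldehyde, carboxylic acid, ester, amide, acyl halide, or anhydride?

The carbonyl is in the CH(COBr) segment: pendant –C(=O)X: carbonyl C bonded to C and halogen → acyl halide.

acyl halide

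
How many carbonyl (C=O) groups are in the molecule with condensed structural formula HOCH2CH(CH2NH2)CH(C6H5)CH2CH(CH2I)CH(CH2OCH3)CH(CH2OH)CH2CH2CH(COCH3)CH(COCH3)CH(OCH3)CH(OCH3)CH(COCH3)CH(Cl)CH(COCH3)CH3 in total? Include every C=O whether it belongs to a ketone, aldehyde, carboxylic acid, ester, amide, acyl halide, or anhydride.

CH(COCH3): ketone, 1 C=O (running total 1).
CH(COCH3): ketone, 1 C=O (running total 2).
CH(COCH3): ketone, 1 C=O (running total 3).
CH(COCH3): ketone, 1 C=O (running total 4).

4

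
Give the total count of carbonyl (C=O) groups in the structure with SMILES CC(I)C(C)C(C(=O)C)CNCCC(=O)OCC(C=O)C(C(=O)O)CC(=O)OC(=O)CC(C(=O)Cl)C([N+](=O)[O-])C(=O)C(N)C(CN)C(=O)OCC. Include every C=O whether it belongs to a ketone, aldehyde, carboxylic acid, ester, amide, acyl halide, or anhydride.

9

CH(COCH3): ketone, 1 C=O (running total 1).
CH2COOCH2: ester, 1 C=O (running total 2).
CH(CHO): aldehyde, 1 C=O (running total 3).
CH(COOH): carboxylic acid, 1 C=O (running total 4).
CH2CO-O-COCH2: anhydride, 2 C=O (running total 6).
CH(COCl): acyl halide, 1 C=O (running total 7).
CO: ketone, 1 C=O (running total 8).
COOCH2CH3: ester, 1 C=O (running total 9).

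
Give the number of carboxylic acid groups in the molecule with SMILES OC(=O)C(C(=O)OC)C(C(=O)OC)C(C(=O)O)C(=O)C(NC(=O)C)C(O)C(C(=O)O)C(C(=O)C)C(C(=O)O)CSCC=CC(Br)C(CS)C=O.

4

Reading the structure from left to right:
  HOOC: –COOH: carbonyl C bonded to –OH and C → carboxylic acid (the –OH is not a separate alcohol).
  CH(COOCH3): pendant –COOCH3: carbonyl C bonded to C and –OCH3 → ester.
  CH(COOCH3): pendant –COOCH3: carbonyl C bonded to C and –OCH3 → ester.
  CH(COOH): pendant –COOH: carbonyl C bonded to C and –OH → carboxylic acid.
  CO: –C(=O)– with carbon on both sides → ketone.
  CH(NHCOCH3): pendant –NHC(=O)CH3: N bonded to a carbonyl → amide (not amine).
  CH(OH): –OH on an sp³ carbon → alcohol (secondary).
  CH(COOH): pendant –COOH: carbonyl C bonded to C and –OH → carboxylic acid.
  CH(COCH3): pendant –COCH3: carbonyl C bonded to two carbons → ketone.
  CH(COOH): pendant –COOH: carbonyl C bonded to C and –OH → carboxylic acid.
  CH2SCH2: C–S–C linkage → sulfide (thioether).
  CH=CH: C=C double bond → alkene.
  CH(Br): halogen on an sp³ carbon → alkyl halide.
  CH(CH2SH): pendant –CH2SH → thiol.
  CHO: terminal –CHO: carbonyl C bonded to H and C → aldehyde.
Carboxylic acid appears at: HOOC, CH(COOH), CH(COOH), CH(COOH) → 4.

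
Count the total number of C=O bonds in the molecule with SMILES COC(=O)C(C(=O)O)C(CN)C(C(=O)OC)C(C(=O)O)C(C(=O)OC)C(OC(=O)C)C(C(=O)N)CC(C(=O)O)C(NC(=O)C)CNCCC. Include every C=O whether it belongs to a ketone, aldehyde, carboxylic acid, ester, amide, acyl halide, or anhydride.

CH3OOC: ester, 1 C=O (running total 1).
CH(COOH): carboxylic acid, 1 C=O (running total 2).
CH(COOCH3): ester, 1 C=O (running total 3).
CH(COOH): carboxylic acid, 1 C=O (running total 4).
CH(COOCH3): ester, 1 C=O (running total 5).
CH(OCOCH3): ester, 1 C=O (running total 6).
CH(CONH2): amide, 1 C=O (running total 7).
CH(COOH): carboxylic acid, 1 C=O (running total 8).
CH(NHCOCH3): amide, 1 C=O (running total 9).

9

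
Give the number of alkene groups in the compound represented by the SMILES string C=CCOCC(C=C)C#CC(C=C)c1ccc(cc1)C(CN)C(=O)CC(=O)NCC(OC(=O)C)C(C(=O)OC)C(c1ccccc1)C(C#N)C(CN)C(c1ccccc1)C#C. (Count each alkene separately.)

3

Taking each segment in turn:
  CH2=CH: C=C double bond → alkene.
  CH2OCH2: C–O–C with sp³ carbons on both sides and no adjacent C=O → ether.
  CH(CH=CH2): pendant –CH=CH2: C=C double bond → alkene.
  C≡C: C≡C triple bond → alkyne.
  CH(CH=CH2): pendant –CH=CH2: C=C double bond → alkene.
  C6H4: para-disubstituted benzene ring → arene.
  CH(CH2NH2): pendant –CH2NH2: N on sp³ C, no adjacent C=O → amine.
  CO: –C(=O)– with carbon on both sides → ketone.
  CH2CONHCH2: –C(=O)–N– linkage → amide (the N is not an amine).
  CH(OCOCH3): pendant –OC(=O)CH3: an acyloxy group → ester.
  CH(COOCH3): pendant –COOCH3: carbonyl C bonded to C and –OCH3 → ester.
  CH(C6H5): pendant –C6H5: benzene ring → arene.
  CH(CN): pendant –C≡N: nitrile.
  CH(CH2NH2): pendant –CH2NH2: N on sp³ C, no adjacent C=O → amine.
  CH(C6H5): pendant –C6H5: benzene ring → arene.
  C≡CH: C≡C triple bond → alkyne.
Alkene appears at: CH2=CH, CH(CH=CH2), CH(CH=CH2) → 3.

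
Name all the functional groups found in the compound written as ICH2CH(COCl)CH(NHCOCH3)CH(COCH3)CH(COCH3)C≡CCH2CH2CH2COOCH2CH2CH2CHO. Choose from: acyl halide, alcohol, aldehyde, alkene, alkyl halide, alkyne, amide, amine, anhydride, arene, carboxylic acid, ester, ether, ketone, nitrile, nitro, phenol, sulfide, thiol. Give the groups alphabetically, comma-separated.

acyl halide, aldehyde, alkyl halide, alkyne, amide, ester, ketone

Working along the chain:
  ICH2: halogen on an sp³ carbon → alkyl halide.
  CH(COCl): pendant –C(=O)X: carbonyl C bonded to C and halogen → acyl halide.
  CH(NHCOCH3): pendant –NHC(=O)CH3: N bonded to a carbonyl → amide (not amine).
  CH(COCH3): pendant –COCH3: carbonyl C bonded to two carbons → ketone.
  CH(COCH3): pendant –COCH3: carbonyl C bonded to two carbons → ketone.
  C≡C: C≡C triple bond → alkyne.
  CH2COOCH2: –C(=O)–O–C with C on the carbonyl side → ester.
  CHO: terminal –CHO: carbonyl C bonded to H and C → aldehyde.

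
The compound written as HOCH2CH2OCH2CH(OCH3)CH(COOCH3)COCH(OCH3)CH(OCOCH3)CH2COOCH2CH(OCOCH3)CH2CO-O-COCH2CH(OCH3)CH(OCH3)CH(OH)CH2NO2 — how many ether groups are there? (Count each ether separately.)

5

Working along the chain:
  HOCH2: HO– on an sp³ carbon → alcohol.
  CH2OCH2: C–O–C with sp³ carbons on both sides and no adjacent C=O → ether.
  CH(OCH3): pendant –OCH3: C–O–C with sp³ C, no adjacent C=O → ether.
  CH(COOCH3): pendant –COOCH3: carbonyl C bonded to C and –OCH3 → ester.
  CO: –C(=O)– with carbon on both sides → ketone.
  CH(OCH3): pendant –OCH3: C–O–C with sp³ C, no adjacent C=O → ether.
  CH(OCOCH3): pendant –OC(=O)CH3: an acyloxy group → ester.
  CH2COOCH2: –C(=O)–O–C with C on the carbonyl side → ester.
  CH(OCOCH3): pendant –OC(=O)CH3: an acyloxy group → ester.
  CH2CO-O-COCH2: two acyl groups sharing one oxygen, –C(=O)–O–C(=O)– → anhydride.
  CH(OCH3): pendant –OCH3: C–O–C with sp³ C, no adjacent C=O → ether.
  CH(OCH3): pendant –OCH3: C–O–C with sp³ C, no adjacent C=O → ether.
  CH(OH): –OH on an sp³ carbon → alcohol (secondary).
  CH2NO2: –NO2 on carbon → nitro group.
Ether appears at: CH2OCH2, CH(OCH3), CH(OCH3), CH(OCH3), CH(OCH3) → 5.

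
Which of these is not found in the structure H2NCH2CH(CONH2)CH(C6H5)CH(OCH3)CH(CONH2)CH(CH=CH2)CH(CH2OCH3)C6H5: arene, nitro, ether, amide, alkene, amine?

nitro

amide: present (CH(CONH2) — pendant –CONH2: carbonyl C bonded to C and N → amide).
ether: present (CH(OCH3) — pendant –OCH3: C–O–C with sp³ C, no adjacent C=O → ether).
arene: present (CH(C6H5) — pendant –C6H5: benzene ring → arene).
amine: present (H2NCH2 — –NH2 on an sp³ carbon with no adjacent C=O → amine).
alkene: present (CH(CH=CH2) — pendant –CH=CH2: C=C double bond → alkene).
nitro: no segment matches this pattern.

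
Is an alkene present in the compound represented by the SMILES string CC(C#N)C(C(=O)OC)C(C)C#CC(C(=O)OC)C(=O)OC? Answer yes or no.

no

Reading the structure from left to right:
  CH(CN): pendant –C≡N: nitrile.
  CH(COOCH3): pendant –COOCH3: carbonyl C bonded to C and –OCH3 → ester.
  C≡C: C≡C triple bond → alkyne.
  CH(COOCH3): pendant –COOCH3: carbonyl C bonded to C and –OCH3 → ester.
  COOCH3: –C(=O)OCH3: carbonyl C bonded to C and to –OCH3 → ester (not ketone + ether).
The groups actually present are: alkyne, ester, nitrile.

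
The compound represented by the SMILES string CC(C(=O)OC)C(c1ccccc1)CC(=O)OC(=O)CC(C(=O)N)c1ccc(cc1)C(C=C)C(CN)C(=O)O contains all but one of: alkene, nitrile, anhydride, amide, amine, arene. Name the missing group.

nitrile

amide: present (CH(CONH2) — pendant –CONH2: carbonyl C bonded to C and N → amide).
arene: present (CH(C6H5) — pendant –C6H5: benzene ring → arene).
amine: present (CH(CH2NH2) — pendant –CH2NH2: N on sp³ C, no adjacent C=O → amine).
anhydride: present (CH2CO-O-COCH2 — two acyl groups sharing one oxygen, –C(=O)–O–C(=O)– → anhydride).
alkene: present (CH(CH=CH2) — pendant –CH=CH2: C=C double bond → alkene).
nitrile: no segment matches this pattern.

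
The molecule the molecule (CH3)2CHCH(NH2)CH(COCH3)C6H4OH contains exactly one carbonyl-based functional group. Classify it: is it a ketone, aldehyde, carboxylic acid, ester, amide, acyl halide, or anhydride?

The carbonyl is in the CH(COCH3) segment: pendant –COCH3: carbonyl C bonded to two carbons → ketone.

ketone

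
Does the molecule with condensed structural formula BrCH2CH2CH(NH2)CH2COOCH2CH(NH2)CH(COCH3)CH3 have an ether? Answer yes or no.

halogen on an sp³ carbon → alkyl halide.
–NH2 on an sp³ carbon with no adjacent C=O → amine.
–C(=O)–O–C with C on the carbonyl side → ester.
–NH2 on an sp³ carbon with no adjacent C=O → amine.
pendant –COCH3: carbonyl C bonded to two carbons → ketone.
In CH2COOCH2, the C–O–C oxygen is adjacent to a C=O, so it belongs to an ester, not an ether.
The groups actually present are: alkyl halide, amine, ester, ketone.

no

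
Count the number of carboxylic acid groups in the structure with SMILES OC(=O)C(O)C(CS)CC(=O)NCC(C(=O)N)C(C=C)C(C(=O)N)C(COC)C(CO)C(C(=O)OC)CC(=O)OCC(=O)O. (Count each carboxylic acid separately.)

–COOH: carbonyl C bonded to –OH and C → carboxylic acid (the –OH is not a separate alcohol).
–OH on an sp³ carbon → alcohol (secondary).
pendant –CH2SH → thiol.
–C(=O)–N– linkage → amide (the N is not an amine).
pendant –CONH2: carbonyl C bonded to C and N → amide.
pendant –CH=CH2: C=C double bond → alkene.
pendant –CONH2: carbonyl C bonded to C and N → amide.
pendant –CH2OCH3: C–O–C linkage → ether.
pendant –CH2OH on an sp³ backbone C → alcohol.
pendant –COOCH3: carbonyl C bonded to C and –OCH3 → ester.
–C(=O)–O–C with C on the carbonyl side → ester.
–COOH: carbonyl C bonded to –OH and C → carboxylic acid (the –OH is not a separate alcohol).
Carboxylic acid appears at: HOOC, COOH → 2.

2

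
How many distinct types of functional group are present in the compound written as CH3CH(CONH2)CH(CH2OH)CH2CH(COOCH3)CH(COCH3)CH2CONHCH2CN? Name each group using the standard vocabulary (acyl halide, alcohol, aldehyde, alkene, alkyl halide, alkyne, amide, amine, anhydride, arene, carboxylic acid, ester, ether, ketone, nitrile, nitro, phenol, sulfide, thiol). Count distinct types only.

5

Reading the structure from left to right:
  CH(CONH2): pendant –CONH2: carbonyl C bonded to C and N → amide.
  CH(CH2OH): pendant –CH2OH on an sp³ backbone C → alcohol.
  CH(COOCH3): pendant –COOCH3: carbonyl C bonded to C and –OCH3 → ester.
  CH(COCH3): pendant –COCH3: carbonyl C bonded to two carbons → ketone.
  CH2CONHCH2: –C(=O)–N– linkage → amide (the N is not an amine).
  CN: –C≡N: carbon triple-bonded to nitrogen → nitrile.
Distinct types present: alcohol, amide, ester, ketone, nitrile.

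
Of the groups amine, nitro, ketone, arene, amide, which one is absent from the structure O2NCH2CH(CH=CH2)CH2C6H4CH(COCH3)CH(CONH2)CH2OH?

amine

nitro: present (O2NCH2 — –NO2 on carbon → nitro group).
amide: present (CH(CONH2) — pendant –CONH2: carbonyl C bonded to C and N → amide).
arene: present (C6H4 — para-disubstituted benzene ring → arene).
ketone: present (CH(COCH3) — pendant –COCH3: carbonyl C bonded to two carbons → ketone).
amine: absent. In CH(CONH2), the nitrogen is bonded directly to a carbonyl carbon, making it part of an amide, not a free amine.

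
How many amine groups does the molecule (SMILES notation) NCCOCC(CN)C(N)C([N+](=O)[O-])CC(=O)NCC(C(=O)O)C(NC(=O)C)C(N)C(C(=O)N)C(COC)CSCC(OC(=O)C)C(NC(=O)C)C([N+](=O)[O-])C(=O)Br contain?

Working along the chain:
  H2NCH2: –NH2 on an sp³ carbon with no adjacent C=O → amine.
  CH2OCH2: C–O–C with sp³ carbons on both sides and no adjacent C=O → ether.
  CH(CH2NH2): pendant –CH2NH2: N on sp³ C, no adjacent C=O → amine.
  CH(NH2): –NH2 on an sp³ carbon with no adjacent C=O → amine.
  CH(NO2): –NO2 on an sp³ carbon → nitro (the N=O is not a carbonyl).
  CH2CONHCH2: –C(=O)–N– linkage → amide (the N is not an amine).
  CH(COOH): pendant –COOH: carbonyl C bonded to C and –OH → carboxylic acid.
  CH(NHCOCH3): pendant –NHC(=O)CH3: N bonded to a carbonyl → amide (not amine).
  CH(NH2): –NH2 on an sp³ carbon with no adjacent C=O → amine.
  CH(CONH2): pendant –CONH2: carbonyl C bonded to C and N → amide.
  CH(CH2OCH3): pendant –CH2OCH3: C–O–C linkage → ether.
  CH2SCH2: C–S–C linkage → sulfide (thioether).
  CH(OCOCH3): pendant –OC(=O)CH3: an acyloxy group → ester.
  CH(NHCOCH3): pendant –NHC(=O)CH3: N bonded to a carbonyl → amide (not amine).
  CH(NO2): –NO2 on an sp³ carbon → nitro (the N=O is not a carbonyl).
  COBr: –C(=O)Br: carbonyl C bonded to C and to a halogen → acyl halide (not alkyl halide).
Amine appears at: H2NCH2, CH(CH2NH2), CH(NH2), CH(NH2) → 4.

4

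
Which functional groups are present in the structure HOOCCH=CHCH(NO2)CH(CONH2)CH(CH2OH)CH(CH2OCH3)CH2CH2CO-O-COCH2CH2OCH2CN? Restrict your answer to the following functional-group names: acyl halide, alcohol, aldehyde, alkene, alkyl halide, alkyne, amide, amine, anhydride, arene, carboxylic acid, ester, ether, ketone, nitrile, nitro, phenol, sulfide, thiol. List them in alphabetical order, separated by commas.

–COOH: carbonyl C bonded to –OH and C → carboxylic acid (the –OH is not a separate alcohol).
C=C double bond → alkene.
–NO2 on an sp³ carbon → nitro (the N=O is not a carbonyl).
pendant –CONH2: carbonyl C bonded to C and N → amide.
pendant –CH2OH on an sp³ backbone C → alcohol.
pendant –CH2OCH3: C–O–C linkage → ether.
two acyl groups sharing one oxygen, –C(=O)–O–C(=O)– → anhydride.
C–O–C with sp³ carbons on both sides and no adjacent C=O → ether.
–C≡N: carbon triple-bonded to nitrogen → nitrile.

alcohol, alkene, amide, anhydride, carboxylic acid, ether, nitrile, nitro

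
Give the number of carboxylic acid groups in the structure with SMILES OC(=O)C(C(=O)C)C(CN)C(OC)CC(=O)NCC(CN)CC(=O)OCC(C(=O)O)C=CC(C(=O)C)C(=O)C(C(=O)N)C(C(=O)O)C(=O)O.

–COOH: carbonyl C bonded to –OH and C → carboxylic acid (the –OH is not a separate alcohol).
pendant –COCH3: carbonyl C bonded to two carbons → ketone.
pendant –CH2NH2: N on sp³ C, no adjacent C=O → amine.
pendant –OCH3: C–O–C with sp³ C, no adjacent C=O → ether.
–C(=O)–N– linkage → amide (the N is not an amine).
pendant –CH2NH2: N on sp³ C, no adjacent C=O → amine.
–C(=O)–O–C with C on the carbonyl side → ester.
pendant –COOH: carbonyl C bonded to C and –OH → carboxylic acid.
C=C double bond → alkene.
pendant –COCH3: carbonyl C bonded to two carbons → ketone.
–C(=O)– with carbon on both sides → ketone.
pendant –CONH2: carbonyl C bonded to C and N → amide.
pendant –COOH: carbonyl C bonded to C and –OH → carboxylic acid.
–COOH: carbonyl C bonded to –OH and C → carboxylic acid (the –OH is not a separate alcohol).
Carboxylic acid appears at: HOOC, CH(COOH), CH(COOH), COOH → 4.

4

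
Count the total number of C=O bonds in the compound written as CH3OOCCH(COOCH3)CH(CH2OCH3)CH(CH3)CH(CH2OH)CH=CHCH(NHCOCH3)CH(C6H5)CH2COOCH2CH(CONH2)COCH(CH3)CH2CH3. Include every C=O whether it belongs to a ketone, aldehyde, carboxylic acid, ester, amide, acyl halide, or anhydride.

CH3OOC: ester, 1 C=O (running total 1).
CH(COOCH3): ester, 1 C=O (running total 2).
CH(NHCOCH3): amide, 1 C=O (running total 3).
CH2COOCH2: ester, 1 C=O (running total 4).
CH(CONH2): amide, 1 C=O (running total 5).
CO: ketone, 1 C=O (running total 6).

6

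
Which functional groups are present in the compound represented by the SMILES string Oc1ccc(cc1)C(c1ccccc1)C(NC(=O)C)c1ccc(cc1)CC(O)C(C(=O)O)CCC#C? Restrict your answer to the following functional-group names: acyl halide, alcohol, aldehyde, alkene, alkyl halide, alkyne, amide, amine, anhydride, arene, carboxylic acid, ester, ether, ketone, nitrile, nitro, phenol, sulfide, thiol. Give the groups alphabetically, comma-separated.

alcohol, alkyne, amide, arene, carboxylic acid, phenol

Reading the structure from left to right:
  HOC6H4: –OH attached directly to an aromatic ring → phenol (not alcohol); the ring itself is an arene.
  CH(C6H5): pendant –C6H5: benzene ring → arene.
  CH(NHCOCH3): pendant –NHC(=O)CH3: N bonded to a carbonyl → amide (not amine).
  C6H4: para-disubstituted benzene ring → arene.
  CH(OH): –OH on an sp³ carbon → alcohol (secondary).
  CH(COOH): pendant –COOH: carbonyl C bonded to C and –OH → carboxylic acid.
  C≡CH: C≡C triple bond → alkyne.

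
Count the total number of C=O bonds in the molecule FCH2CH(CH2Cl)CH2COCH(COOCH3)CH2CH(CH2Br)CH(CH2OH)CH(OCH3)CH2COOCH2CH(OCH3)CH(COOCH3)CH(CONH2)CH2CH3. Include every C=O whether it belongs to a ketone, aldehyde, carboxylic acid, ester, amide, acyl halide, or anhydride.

5

CO: ketone, 1 C=O (running total 1).
CH(COOCH3): ester, 1 C=O (running total 2).
CH2COOCH2: ester, 1 C=O (running total 3).
CH(COOCH3): ester, 1 C=O (running total 4).
CH(CONH2): amide, 1 C=O (running total 5).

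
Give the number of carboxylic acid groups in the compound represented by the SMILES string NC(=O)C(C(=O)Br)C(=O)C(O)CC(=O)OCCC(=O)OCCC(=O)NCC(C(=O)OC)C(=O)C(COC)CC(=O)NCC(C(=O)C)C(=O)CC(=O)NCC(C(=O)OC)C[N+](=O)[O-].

0

–C(=O)NH2: carbonyl C bonded to C and to N → amide (the N is not a separate amine).
pendant –C(=O)X: carbonyl C bonded to C and halogen → acyl halide.
–C(=O)– with carbon on both sides → ketone.
–OH on an sp³ carbon → alcohol (secondary).
–C(=O)–O–C with C on the carbonyl side → ester.
–C(=O)–O–C with C on the carbonyl side → ester.
–C(=O)–N– linkage → amide (the N is not an amine).
pendant –COOCH3: carbonyl C bonded to C and –OCH3 → ester.
–C(=O)– with carbon on both sides → ketone.
pendant –CH2OCH3: C–O–C linkage → ether.
–C(=O)–N– linkage → amide (the N is not an amine).
pendant –COCH3: carbonyl C bonded to two carbons → ketone.
–C(=O)– with carbon on both sides → ketone.
–C(=O)–N– linkage → amide (the N is not an amine).
pendant –COOCH3: carbonyl C bonded to C and –OCH3 → ester.
–NO2 on carbon → nitro group.
No segment is a carboxylic acid: H2NCO is amide, not carboxylic acid; CH(OH) is alcohol, not carboxylic acid; CH2COOCH2 is ester, not carboxylic acid. → 0.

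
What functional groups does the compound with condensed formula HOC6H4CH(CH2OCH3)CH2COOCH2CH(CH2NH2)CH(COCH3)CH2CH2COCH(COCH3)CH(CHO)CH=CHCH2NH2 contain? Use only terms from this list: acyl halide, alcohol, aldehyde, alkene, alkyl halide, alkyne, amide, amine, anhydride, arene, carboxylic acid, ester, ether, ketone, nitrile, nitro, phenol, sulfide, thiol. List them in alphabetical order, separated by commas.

Reading the structure from left to right:
  HOC6H4: –OH attached directly to an aromatic ring → phenol (not alcohol); the ring itself is an arene.
  CH(CH2OCH3): pendant –CH2OCH3: C–O–C linkage → ether.
  CH2COOCH2: –C(=O)–O–C with C on the carbonyl side → ester.
  CH(CH2NH2): pendant –CH2NH2: N on sp³ C, no adjacent C=O → amine.
  CH(COCH3): pendant –COCH3: carbonyl C bonded to two carbons → ketone.
  CO: –C(=O)– with carbon on both sides → ketone.
  CH(COCH3): pendant –COCH3: carbonyl C bonded to two carbons → ketone.
  CH(CHO): pendant –CHO: carbonyl C bonded to C and H → aldehyde.
  CH=CH: C=C double bond → alkene.
  CH2NH2: –NH2 on an sp³ carbon with no adjacent C=O → amine.

aldehyde, alkene, amine, arene, ester, ether, ketone, phenol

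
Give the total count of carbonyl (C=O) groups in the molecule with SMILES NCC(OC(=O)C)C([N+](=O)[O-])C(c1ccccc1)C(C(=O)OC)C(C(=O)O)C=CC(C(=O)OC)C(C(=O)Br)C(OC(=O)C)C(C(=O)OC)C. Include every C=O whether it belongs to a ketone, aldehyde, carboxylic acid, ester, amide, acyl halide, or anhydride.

CH(OCOCH3): ester, 1 C=O (running total 1).
CH(COOCH3): ester, 1 C=O (running total 2).
CH(COOH): carboxylic acid, 1 C=O (running total 3).
CH(COOCH3): ester, 1 C=O (running total 4).
CH(COBr): acyl halide, 1 C=O (running total 5).
CH(OCOCH3): ester, 1 C=O (running total 6).
CH(COOCH3): ester, 1 C=O (running total 7).

7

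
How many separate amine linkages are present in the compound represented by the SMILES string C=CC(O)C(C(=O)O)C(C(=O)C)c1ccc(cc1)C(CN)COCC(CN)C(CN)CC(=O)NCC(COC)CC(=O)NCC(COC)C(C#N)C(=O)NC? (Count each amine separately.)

Taking each segment in turn:
  CH2=CH: C=C double bond → alkene.
  CH(OH): –OH on an sp³ carbon → alcohol (secondary).
  CH(COOH): pendant –COOH: carbonyl C bonded to C and –OH → carboxylic acid.
  CH(COCH3): pendant –COCH3: carbonyl C bonded to two carbons → ketone.
  C6H4: para-disubstituted benzene ring → arene.
  CH(CH2NH2): pendant –CH2NH2: N on sp³ C, no adjacent C=O → amine.
  CH2OCH2: C–O–C with sp³ carbons on both sides and no adjacent C=O → ether.
  CH(CH2NH2): pendant –CH2NH2: N on sp³ C, no adjacent C=O → amine.
  CH(CH2NH2): pendant –CH2NH2: N on sp³ C, no adjacent C=O → amine.
  CH2CONHCH2: –C(=O)–N– linkage → amide (the N is not an amine).
  CH(CH2OCH3): pendant –CH2OCH3: C–O–C linkage → ether.
  CH2CONHCH2: –C(=O)–N– linkage → amide (the N is not an amine).
  CH(CH2OCH3): pendant –CH2OCH3: C–O–C linkage → ether.
  CH(CN): pendant –C≡N: nitrile.
  CONHCH3: –C(=O)NHCH3: carbonyl C bonded to C and to N → amide (the N is not an amine).
Amine appears at: CH(CH2NH2), CH(CH2NH2), CH(CH2NH2) → 3.

3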